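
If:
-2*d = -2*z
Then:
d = z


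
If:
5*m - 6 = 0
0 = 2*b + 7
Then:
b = -7/2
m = 6/5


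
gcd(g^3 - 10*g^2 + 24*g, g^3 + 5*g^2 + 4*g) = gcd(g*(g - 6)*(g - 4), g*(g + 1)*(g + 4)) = g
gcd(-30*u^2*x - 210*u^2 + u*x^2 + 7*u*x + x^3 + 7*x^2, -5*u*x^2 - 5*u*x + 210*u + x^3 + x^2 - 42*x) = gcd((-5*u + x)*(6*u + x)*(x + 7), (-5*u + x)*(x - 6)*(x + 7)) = -5*u*x - 35*u + x^2 + 7*x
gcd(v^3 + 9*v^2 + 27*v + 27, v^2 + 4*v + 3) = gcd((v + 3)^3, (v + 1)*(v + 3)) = v + 3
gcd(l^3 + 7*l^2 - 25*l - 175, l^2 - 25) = l^2 - 25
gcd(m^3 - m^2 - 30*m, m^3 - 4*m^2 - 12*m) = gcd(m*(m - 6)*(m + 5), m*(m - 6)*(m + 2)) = m^2 - 6*m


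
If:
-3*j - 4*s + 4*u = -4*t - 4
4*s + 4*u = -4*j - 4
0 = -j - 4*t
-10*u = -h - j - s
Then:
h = -10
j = -4*t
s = 4*t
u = -1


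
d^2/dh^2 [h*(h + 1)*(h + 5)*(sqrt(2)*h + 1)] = 12*sqrt(2)*h^2 + 6*h + 36*sqrt(2)*h + 12 + 10*sqrt(2)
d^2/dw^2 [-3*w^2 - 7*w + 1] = -6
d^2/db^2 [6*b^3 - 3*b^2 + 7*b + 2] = 36*b - 6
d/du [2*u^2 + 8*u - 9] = 4*u + 8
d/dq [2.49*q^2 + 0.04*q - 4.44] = 4.98*q + 0.04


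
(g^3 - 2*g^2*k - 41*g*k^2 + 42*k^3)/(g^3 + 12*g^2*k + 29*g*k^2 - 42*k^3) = (g - 7*k)/(g + 7*k)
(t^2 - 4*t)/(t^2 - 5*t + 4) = t/(t - 1)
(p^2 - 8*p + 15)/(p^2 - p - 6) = (p - 5)/(p + 2)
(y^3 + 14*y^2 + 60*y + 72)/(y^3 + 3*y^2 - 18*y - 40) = (y^2 + 12*y + 36)/(y^2 + y - 20)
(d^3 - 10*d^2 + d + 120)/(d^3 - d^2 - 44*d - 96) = (d - 5)/(d + 4)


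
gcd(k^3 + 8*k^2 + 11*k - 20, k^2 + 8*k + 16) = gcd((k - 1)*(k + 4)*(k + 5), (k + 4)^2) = k + 4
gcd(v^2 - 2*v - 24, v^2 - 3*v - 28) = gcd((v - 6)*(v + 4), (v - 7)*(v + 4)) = v + 4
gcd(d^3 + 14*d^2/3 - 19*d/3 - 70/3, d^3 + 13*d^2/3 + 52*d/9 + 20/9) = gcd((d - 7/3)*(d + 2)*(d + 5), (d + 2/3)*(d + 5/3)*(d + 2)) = d + 2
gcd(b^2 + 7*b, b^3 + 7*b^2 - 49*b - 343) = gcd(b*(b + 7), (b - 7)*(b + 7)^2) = b + 7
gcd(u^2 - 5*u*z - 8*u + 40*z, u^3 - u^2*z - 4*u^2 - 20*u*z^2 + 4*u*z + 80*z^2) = -u + 5*z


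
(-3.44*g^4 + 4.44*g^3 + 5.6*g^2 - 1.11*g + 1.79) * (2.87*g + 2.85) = -9.8728*g^5 + 2.9388*g^4 + 28.726*g^3 + 12.7743*g^2 + 1.9738*g + 5.1015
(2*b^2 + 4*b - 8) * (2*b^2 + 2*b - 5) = 4*b^4 + 12*b^3 - 18*b^2 - 36*b + 40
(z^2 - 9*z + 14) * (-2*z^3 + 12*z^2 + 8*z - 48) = -2*z^5 + 30*z^4 - 128*z^3 + 48*z^2 + 544*z - 672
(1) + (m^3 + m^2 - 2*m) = m^3 + m^2 - 2*m + 1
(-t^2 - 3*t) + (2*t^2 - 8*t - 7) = t^2 - 11*t - 7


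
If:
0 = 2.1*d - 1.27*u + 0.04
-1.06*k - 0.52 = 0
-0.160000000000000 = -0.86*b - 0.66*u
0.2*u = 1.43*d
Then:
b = 0.15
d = 0.01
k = -0.49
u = 0.04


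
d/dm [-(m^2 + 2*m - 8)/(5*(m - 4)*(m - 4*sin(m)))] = (-2*(m - 4)*(m + 1)*(m - 4*sin(m)) - (m - 4)*(4*cos(m) - 1)*(m^2 + 2*m - 8) + (m - 4*sin(m))*(m^2 + 2*m - 8))/(5*(m - 4)^2*(m - 4*sin(m))^2)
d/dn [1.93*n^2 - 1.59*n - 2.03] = 3.86*n - 1.59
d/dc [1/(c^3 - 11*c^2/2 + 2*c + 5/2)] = 4*(-3*c^2 + 11*c - 2)/(2*c^3 - 11*c^2 + 4*c + 5)^2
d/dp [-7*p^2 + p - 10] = 1 - 14*p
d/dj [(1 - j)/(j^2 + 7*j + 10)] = (-j^2 - 7*j + (j - 1)*(2*j + 7) - 10)/(j^2 + 7*j + 10)^2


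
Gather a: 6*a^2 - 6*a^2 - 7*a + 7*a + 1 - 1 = 0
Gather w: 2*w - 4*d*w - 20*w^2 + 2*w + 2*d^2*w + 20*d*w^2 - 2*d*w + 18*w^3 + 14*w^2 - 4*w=18*w^3 + w^2*(20*d - 6) + w*(2*d^2 - 6*d)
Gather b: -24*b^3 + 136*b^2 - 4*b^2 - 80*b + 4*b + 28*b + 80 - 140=-24*b^3 + 132*b^2 - 48*b - 60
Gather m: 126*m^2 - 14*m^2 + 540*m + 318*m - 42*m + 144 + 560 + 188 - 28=112*m^2 + 816*m + 864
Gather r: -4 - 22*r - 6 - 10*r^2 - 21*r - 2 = -10*r^2 - 43*r - 12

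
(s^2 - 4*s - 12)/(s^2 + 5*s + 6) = (s - 6)/(s + 3)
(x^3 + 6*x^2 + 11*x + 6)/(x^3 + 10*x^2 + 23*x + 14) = (x + 3)/(x + 7)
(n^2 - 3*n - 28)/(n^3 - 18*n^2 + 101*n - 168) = (n + 4)/(n^2 - 11*n + 24)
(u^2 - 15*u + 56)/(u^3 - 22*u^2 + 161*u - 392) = 1/(u - 7)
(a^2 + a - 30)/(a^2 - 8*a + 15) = (a + 6)/(a - 3)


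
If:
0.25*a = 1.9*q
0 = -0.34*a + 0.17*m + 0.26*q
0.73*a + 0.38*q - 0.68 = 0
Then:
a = 0.87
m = 1.57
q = 0.11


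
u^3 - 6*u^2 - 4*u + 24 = (u - 6)*(u - 2)*(u + 2)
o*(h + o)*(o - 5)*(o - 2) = h*o^3 - 7*h*o^2 + 10*h*o + o^4 - 7*o^3 + 10*o^2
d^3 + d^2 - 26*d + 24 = (d - 4)*(d - 1)*(d + 6)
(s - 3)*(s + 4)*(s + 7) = s^3 + 8*s^2 - 5*s - 84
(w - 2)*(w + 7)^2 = w^3 + 12*w^2 + 21*w - 98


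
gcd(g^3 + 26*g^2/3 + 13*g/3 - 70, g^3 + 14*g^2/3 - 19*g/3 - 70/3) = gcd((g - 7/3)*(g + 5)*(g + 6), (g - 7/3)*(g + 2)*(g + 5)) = g^2 + 8*g/3 - 35/3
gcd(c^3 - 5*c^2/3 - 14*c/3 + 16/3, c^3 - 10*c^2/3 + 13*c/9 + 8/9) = c^2 - 11*c/3 + 8/3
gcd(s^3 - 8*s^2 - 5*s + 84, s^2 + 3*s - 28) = s - 4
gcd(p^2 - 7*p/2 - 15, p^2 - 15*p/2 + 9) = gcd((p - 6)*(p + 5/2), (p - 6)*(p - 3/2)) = p - 6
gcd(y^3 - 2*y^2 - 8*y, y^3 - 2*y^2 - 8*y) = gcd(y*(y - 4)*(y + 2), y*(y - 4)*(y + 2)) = y^3 - 2*y^2 - 8*y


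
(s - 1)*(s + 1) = s^2 - 1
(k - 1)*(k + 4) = k^2 + 3*k - 4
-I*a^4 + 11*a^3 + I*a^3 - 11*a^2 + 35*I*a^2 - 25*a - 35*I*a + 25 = (a + I)*(a + 5*I)^2*(-I*a + I)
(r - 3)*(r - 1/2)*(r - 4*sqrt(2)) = r^3 - 4*sqrt(2)*r^2 - 7*r^2/2 + 3*r/2 + 14*sqrt(2)*r - 6*sqrt(2)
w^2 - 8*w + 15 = (w - 5)*(w - 3)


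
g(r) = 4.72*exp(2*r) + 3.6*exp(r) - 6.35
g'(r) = 9.44*exp(2*r) + 3.6*exp(r)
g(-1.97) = -5.76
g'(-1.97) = 0.69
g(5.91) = 642977.75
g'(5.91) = 1284640.86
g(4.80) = 70120.86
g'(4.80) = 139816.98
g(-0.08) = 1.00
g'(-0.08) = 11.37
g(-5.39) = -6.33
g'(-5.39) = 0.02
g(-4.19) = -6.29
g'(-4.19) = 0.06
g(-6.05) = -6.34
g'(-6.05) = 0.01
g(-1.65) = -5.48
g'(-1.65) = 1.04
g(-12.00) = -6.35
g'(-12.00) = 0.00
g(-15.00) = -6.35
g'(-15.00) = 0.00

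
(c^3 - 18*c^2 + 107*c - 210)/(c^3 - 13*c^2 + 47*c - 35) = (c - 6)/(c - 1)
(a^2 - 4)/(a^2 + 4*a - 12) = (a + 2)/(a + 6)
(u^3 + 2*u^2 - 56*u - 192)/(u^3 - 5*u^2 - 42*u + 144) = (u + 4)/(u - 3)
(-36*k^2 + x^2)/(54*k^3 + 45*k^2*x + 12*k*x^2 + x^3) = (-6*k + x)/(9*k^2 + 6*k*x + x^2)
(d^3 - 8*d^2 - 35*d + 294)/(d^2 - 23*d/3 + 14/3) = 3*(d^2 - d - 42)/(3*d - 2)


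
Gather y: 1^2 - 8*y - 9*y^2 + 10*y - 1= -9*y^2 + 2*y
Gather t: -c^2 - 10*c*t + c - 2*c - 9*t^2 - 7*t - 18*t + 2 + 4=-c^2 - c - 9*t^2 + t*(-10*c - 25) + 6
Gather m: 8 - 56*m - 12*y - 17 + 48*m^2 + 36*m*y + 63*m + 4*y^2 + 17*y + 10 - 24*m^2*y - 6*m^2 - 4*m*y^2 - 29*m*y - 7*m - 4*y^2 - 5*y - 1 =m^2*(42 - 24*y) + m*(-4*y^2 + 7*y)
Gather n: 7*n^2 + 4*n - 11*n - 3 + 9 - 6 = 7*n^2 - 7*n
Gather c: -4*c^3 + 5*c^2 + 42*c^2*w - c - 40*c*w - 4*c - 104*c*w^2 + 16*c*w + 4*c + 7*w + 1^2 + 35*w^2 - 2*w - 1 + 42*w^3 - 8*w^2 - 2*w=-4*c^3 + c^2*(42*w + 5) + c*(-104*w^2 - 24*w - 1) + 42*w^3 + 27*w^2 + 3*w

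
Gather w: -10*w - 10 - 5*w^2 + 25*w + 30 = -5*w^2 + 15*w + 20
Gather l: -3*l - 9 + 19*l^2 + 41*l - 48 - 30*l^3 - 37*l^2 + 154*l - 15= -30*l^3 - 18*l^2 + 192*l - 72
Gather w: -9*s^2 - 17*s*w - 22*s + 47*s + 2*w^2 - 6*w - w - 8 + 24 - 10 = -9*s^2 + 25*s + 2*w^2 + w*(-17*s - 7) + 6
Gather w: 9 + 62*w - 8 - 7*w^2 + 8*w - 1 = -7*w^2 + 70*w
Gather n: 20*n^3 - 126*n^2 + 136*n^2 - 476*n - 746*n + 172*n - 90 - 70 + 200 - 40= 20*n^3 + 10*n^2 - 1050*n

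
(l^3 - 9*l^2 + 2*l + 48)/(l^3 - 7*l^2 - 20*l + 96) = (l + 2)/(l + 4)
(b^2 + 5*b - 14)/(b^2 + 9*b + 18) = (b^2 + 5*b - 14)/(b^2 + 9*b + 18)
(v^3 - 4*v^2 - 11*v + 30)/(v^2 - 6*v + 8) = (v^2 - 2*v - 15)/(v - 4)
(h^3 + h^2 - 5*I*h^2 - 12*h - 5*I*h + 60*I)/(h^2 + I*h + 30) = (h^2 + h - 12)/(h + 6*I)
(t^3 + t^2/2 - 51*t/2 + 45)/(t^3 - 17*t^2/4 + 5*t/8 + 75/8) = 4*(t + 6)/(4*t + 5)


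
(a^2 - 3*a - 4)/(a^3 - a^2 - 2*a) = (a - 4)/(a*(a - 2))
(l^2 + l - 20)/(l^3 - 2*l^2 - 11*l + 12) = (l + 5)/(l^2 + 2*l - 3)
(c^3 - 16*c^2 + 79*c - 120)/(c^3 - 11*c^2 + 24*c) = (c - 5)/c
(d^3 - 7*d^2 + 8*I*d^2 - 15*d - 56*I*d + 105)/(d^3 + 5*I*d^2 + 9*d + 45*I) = (d - 7)/(d - 3*I)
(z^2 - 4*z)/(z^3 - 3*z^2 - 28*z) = (4 - z)/(-z^2 + 3*z + 28)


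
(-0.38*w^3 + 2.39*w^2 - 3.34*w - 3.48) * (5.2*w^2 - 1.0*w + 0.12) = -1.976*w^5 + 12.808*w^4 - 19.8036*w^3 - 14.4692*w^2 + 3.0792*w - 0.4176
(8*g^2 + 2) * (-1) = -8*g^2 - 2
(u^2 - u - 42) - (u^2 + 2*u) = -3*u - 42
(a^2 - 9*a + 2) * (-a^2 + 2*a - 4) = -a^4 + 11*a^3 - 24*a^2 + 40*a - 8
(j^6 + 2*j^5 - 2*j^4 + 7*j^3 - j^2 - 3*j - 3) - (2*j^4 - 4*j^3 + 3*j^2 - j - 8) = j^6 + 2*j^5 - 4*j^4 + 11*j^3 - 4*j^2 - 2*j + 5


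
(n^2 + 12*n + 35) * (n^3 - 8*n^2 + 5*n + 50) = n^5 + 4*n^4 - 56*n^3 - 170*n^2 + 775*n + 1750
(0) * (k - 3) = 0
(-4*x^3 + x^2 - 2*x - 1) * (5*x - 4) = -20*x^4 + 21*x^3 - 14*x^2 + 3*x + 4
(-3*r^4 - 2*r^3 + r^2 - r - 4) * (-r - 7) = 3*r^5 + 23*r^4 + 13*r^3 - 6*r^2 + 11*r + 28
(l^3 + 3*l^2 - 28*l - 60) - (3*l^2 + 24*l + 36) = l^3 - 52*l - 96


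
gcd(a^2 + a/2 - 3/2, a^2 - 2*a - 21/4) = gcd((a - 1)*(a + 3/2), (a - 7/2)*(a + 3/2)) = a + 3/2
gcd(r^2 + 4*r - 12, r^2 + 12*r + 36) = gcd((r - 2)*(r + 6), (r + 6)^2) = r + 6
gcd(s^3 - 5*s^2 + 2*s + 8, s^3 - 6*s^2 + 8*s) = s^2 - 6*s + 8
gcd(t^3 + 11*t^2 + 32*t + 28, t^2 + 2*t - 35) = t + 7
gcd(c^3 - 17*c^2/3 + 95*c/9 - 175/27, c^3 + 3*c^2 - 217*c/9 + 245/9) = c^2 - 4*c + 35/9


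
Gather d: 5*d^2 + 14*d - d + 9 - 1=5*d^2 + 13*d + 8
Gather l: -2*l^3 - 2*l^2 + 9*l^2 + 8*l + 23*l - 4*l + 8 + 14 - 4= -2*l^3 + 7*l^2 + 27*l + 18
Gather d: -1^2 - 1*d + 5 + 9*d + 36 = 8*d + 40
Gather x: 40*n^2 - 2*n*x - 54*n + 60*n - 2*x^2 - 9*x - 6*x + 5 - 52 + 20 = 40*n^2 + 6*n - 2*x^2 + x*(-2*n - 15) - 27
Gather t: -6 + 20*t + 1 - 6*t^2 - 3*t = -6*t^2 + 17*t - 5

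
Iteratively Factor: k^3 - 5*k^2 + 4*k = (k)*(k^2 - 5*k + 4) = k*(k - 4)*(k - 1)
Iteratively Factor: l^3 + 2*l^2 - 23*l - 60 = (l + 3)*(l^2 - l - 20) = (l - 5)*(l + 3)*(l + 4)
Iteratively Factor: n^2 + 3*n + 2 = (n + 1)*(n + 2)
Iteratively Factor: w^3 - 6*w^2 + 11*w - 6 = (w - 2)*(w^2 - 4*w + 3) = (w - 2)*(w - 1)*(w - 3)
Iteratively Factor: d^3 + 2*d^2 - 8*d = (d - 2)*(d^2 + 4*d) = d*(d - 2)*(d + 4)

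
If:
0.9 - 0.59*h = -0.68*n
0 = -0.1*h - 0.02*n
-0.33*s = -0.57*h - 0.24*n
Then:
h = 0.23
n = -1.13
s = -0.43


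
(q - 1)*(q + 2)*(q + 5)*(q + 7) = q^4 + 13*q^3 + 45*q^2 + 11*q - 70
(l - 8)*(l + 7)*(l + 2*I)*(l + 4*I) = l^4 - l^3 + 6*I*l^3 - 64*l^2 - 6*I*l^2 + 8*l - 336*I*l + 448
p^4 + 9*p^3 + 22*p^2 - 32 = (p - 1)*(p + 2)*(p + 4)^2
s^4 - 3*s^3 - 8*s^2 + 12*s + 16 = (s - 4)*(s - 2)*(s + 1)*(s + 2)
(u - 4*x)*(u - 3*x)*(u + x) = u^3 - 6*u^2*x + 5*u*x^2 + 12*x^3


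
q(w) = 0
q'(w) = 0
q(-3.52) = 0.00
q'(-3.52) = 0.00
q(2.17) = 0.00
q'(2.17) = 0.00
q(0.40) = 0.00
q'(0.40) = 0.00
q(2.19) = 0.00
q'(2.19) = 0.00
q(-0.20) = 0.00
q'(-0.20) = 0.00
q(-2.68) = 0.00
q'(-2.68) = 0.00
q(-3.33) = 0.00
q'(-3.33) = 0.00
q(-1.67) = 0.00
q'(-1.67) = 0.00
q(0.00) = 0.00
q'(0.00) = 0.00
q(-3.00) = 0.00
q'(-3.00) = 0.00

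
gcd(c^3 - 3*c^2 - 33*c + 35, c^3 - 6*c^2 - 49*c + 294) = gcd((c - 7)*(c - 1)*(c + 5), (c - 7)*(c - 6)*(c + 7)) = c - 7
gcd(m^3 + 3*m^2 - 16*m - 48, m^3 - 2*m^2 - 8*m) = m - 4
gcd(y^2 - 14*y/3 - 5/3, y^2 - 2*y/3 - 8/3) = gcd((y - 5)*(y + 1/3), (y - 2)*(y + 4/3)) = 1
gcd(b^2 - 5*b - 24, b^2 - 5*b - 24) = b^2 - 5*b - 24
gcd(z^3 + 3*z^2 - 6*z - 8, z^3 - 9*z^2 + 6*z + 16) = z^2 - z - 2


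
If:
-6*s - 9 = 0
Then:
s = -3/2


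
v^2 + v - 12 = (v - 3)*(v + 4)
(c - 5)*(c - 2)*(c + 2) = c^3 - 5*c^2 - 4*c + 20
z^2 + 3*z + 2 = (z + 1)*(z + 2)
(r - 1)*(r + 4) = r^2 + 3*r - 4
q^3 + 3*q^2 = q^2*(q + 3)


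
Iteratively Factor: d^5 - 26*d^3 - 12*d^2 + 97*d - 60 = (d - 5)*(d^4 + 5*d^3 - d^2 - 17*d + 12) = (d - 5)*(d - 1)*(d^3 + 6*d^2 + 5*d - 12) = (d - 5)*(d - 1)*(d + 3)*(d^2 + 3*d - 4) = (d - 5)*(d - 1)^2*(d + 3)*(d + 4)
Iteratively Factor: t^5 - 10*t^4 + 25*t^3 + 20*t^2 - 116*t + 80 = (t + 2)*(t^4 - 12*t^3 + 49*t^2 - 78*t + 40) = (t - 5)*(t + 2)*(t^3 - 7*t^2 + 14*t - 8) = (t - 5)*(t - 2)*(t + 2)*(t^2 - 5*t + 4) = (t - 5)*(t - 4)*(t - 2)*(t + 2)*(t - 1)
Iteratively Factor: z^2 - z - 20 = (z - 5)*(z + 4)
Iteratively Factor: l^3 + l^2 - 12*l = (l - 3)*(l^2 + 4*l) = l*(l - 3)*(l + 4)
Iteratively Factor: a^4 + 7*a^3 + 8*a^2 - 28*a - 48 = (a + 4)*(a^3 + 3*a^2 - 4*a - 12) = (a + 2)*(a + 4)*(a^2 + a - 6) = (a + 2)*(a + 3)*(a + 4)*(a - 2)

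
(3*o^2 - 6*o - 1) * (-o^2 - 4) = -3*o^4 + 6*o^3 - 11*o^2 + 24*o + 4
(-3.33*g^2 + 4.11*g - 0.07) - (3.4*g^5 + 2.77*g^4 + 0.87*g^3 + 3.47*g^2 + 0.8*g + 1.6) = -3.4*g^5 - 2.77*g^4 - 0.87*g^3 - 6.8*g^2 + 3.31*g - 1.67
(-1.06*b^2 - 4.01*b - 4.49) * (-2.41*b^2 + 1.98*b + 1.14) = 2.5546*b^4 + 7.5653*b^3 + 1.6727*b^2 - 13.4616*b - 5.1186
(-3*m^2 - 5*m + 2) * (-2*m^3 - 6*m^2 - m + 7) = 6*m^5 + 28*m^4 + 29*m^3 - 28*m^2 - 37*m + 14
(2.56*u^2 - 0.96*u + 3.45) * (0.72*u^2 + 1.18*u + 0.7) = 1.8432*u^4 + 2.3296*u^3 + 3.1432*u^2 + 3.399*u + 2.415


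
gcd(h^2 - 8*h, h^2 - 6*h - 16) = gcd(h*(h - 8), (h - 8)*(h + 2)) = h - 8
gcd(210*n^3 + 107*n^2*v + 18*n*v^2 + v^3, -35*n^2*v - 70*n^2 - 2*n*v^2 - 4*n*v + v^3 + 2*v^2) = 5*n + v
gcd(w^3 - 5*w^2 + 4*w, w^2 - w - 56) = 1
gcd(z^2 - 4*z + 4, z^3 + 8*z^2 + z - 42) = z - 2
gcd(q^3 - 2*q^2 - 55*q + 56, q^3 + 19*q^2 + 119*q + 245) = q + 7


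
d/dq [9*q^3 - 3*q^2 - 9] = 3*q*(9*q - 2)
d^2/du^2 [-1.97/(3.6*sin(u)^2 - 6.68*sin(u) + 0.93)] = (102.1248*sin(u)^4 - 142.12368*sin(u)^3 - 91.663312*sin(u)^2 + 296.485788*sin(u) - 162.621136)/(3.6*sin(u)^2 - 6.68*sin(u) + 0.93)^3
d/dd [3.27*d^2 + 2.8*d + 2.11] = 6.54*d + 2.8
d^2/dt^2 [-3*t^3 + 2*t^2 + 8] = 4 - 18*t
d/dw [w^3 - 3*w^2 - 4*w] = 3*w^2 - 6*w - 4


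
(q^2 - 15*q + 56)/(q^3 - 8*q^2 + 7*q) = (q - 8)/(q*(q - 1))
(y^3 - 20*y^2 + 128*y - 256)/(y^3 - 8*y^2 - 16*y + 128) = (y - 8)/(y + 4)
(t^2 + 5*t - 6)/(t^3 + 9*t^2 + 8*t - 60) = (t - 1)/(t^2 + 3*t - 10)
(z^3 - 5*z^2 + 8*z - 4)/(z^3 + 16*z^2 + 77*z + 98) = (z^3 - 5*z^2 + 8*z - 4)/(z^3 + 16*z^2 + 77*z + 98)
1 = 1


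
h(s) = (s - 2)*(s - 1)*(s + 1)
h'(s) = (s - 2)*(s - 1) + (s - 2)*(s + 1) + (s - 1)*(s + 1) = 3*s^2 - 4*s - 1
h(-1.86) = -9.49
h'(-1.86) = 16.82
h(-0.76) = 1.17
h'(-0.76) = 3.77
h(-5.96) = -274.79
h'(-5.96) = 129.40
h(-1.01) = -0.06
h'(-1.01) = 6.10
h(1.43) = -0.60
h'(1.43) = -0.59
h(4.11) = 33.53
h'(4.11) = 33.24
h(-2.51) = -23.90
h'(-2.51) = 27.94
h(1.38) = -0.56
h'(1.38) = -0.81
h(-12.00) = -2002.00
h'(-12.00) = 479.00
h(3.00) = 8.00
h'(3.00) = 14.00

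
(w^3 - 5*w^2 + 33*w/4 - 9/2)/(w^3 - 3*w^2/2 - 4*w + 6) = (w - 3/2)/(w + 2)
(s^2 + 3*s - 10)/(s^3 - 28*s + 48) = (s + 5)/(s^2 + 2*s - 24)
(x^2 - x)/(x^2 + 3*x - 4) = x/(x + 4)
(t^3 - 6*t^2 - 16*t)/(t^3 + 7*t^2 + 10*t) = (t - 8)/(t + 5)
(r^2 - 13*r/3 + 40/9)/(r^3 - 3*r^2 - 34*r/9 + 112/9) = (3*r - 5)/(3*r^2 - r - 14)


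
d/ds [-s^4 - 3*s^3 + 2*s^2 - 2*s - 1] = -4*s^3 - 9*s^2 + 4*s - 2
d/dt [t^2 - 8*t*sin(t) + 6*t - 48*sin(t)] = -8*t*cos(t) + 2*t - 8*sin(t) - 48*cos(t) + 6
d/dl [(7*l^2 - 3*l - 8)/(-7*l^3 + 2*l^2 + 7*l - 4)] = (49*l^4 - 42*l^3 - 113*l^2 - 24*l + 68)/(49*l^6 - 28*l^5 - 94*l^4 + 84*l^3 + 33*l^2 - 56*l + 16)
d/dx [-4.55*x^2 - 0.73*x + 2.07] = -9.1*x - 0.73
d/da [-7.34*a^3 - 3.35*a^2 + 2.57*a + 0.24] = -22.02*a^2 - 6.7*a + 2.57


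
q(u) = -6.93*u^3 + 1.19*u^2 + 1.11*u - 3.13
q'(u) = -20.79*u^2 + 2.38*u + 1.11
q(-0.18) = -3.25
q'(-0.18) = 0.01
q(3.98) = -416.76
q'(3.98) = -318.74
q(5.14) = -907.06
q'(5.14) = -535.92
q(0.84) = -5.47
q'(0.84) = -11.56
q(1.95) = -47.83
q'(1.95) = -73.30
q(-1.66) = 30.01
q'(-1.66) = -60.13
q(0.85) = -5.58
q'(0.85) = -11.89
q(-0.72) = -0.73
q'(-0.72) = -11.38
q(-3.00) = 191.36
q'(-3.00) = -193.14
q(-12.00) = 12129.95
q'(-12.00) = -3021.21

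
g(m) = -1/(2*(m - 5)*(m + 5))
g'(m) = 1/(2*(m - 5)*(m + 5)^2) + 1/(2*(m - 5)^2*(m + 5))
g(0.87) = 0.02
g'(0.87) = 0.00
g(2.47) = 0.03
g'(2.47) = 0.01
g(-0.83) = 0.02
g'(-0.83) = -0.00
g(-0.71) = 0.02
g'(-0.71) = -0.00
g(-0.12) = 0.02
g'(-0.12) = -0.00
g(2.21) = 0.02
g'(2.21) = 0.01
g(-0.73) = 0.02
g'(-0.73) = -0.00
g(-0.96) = 0.02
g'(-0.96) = -0.00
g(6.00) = -0.05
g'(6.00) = 0.05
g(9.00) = -0.00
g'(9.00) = 0.00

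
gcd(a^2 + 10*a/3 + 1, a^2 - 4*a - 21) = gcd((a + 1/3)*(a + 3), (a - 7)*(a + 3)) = a + 3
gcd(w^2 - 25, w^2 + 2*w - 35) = w - 5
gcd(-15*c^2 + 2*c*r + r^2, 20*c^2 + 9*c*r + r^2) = 5*c + r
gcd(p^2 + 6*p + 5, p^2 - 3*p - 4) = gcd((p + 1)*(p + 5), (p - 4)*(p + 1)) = p + 1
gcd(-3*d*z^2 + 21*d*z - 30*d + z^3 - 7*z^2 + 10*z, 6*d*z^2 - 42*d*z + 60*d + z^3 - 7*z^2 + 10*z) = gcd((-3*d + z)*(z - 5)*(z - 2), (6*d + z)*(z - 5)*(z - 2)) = z^2 - 7*z + 10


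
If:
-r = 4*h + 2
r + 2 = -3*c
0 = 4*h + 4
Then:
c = -4/3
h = -1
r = 2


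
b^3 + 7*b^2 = b^2*(b + 7)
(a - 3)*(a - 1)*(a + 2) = a^3 - 2*a^2 - 5*a + 6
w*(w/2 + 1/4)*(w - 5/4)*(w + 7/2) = w^4/2 + 11*w^3/8 - 13*w^2/8 - 35*w/32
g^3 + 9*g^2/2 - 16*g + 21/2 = (g - 3/2)*(g - 1)*(g + 7)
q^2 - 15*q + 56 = (q - 8)*(q - 7)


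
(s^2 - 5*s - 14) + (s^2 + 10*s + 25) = 2*s^2 + 5*s + 11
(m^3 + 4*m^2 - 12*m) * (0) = 0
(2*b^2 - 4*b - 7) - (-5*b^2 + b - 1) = 7*b^2 - 5*b - 6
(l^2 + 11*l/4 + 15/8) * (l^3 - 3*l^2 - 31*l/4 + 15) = l^5 - l^4/4 - 113*l^3/8 - 191*l^2/16 + 855*l/32 + 225/8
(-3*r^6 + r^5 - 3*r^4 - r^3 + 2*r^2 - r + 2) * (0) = 0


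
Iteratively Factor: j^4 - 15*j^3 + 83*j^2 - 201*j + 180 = (j - 3)*(j^3 - 12*j^2 + 47*j - 60) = (j - 5)*(j - 3)*(j^2 - 7*j + 12) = (j - 5)*(j - 3)^2*(j - 4)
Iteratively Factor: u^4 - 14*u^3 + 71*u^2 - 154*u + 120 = (u - 2)*(u^3 - 12*u^2 + 47*u - 60) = (u - 3)*(u - 2)*(u^2 - 9*u + 20) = (u - 4)*(u - 3)*(u - 2)*(u - 5)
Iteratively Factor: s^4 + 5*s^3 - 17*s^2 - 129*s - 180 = (s + 3)*(s^3 + 2*s^2 - 23*s - 60) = (s - 5)*(s + 3)*(s^2 + 7*s + 12) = (s - 5)*(s + 3)*(s + 4)*(s + 3)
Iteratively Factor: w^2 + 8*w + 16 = (w + 4)*(w + 4)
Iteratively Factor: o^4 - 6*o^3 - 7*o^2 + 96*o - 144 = (o - 3)*(o^3 - 3*o^2 - 16*o + 48) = (o - 4)*(o - 3)*(o^2 + o - 12) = (o - 4)*(o - 3)*(o + 4)*(o - 3)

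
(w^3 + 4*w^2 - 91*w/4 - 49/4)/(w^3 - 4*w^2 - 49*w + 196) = (w^2 - 3*w - 7/4)/(w^2 - 11*w + 28)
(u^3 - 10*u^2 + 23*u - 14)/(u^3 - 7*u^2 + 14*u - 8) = (u - 7)/(u - 4)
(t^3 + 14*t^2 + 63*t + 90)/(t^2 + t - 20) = (t^2 + 9*t + 18)/(t - 4)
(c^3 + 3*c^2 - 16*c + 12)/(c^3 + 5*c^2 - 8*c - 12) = (c - 1)/(c + 1)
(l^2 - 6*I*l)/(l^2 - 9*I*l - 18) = l/(l - 3*I)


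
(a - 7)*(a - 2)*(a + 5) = a^3 - 4*a^2 - 31*a + 70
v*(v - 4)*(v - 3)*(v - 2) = v^4 - 9*v^3 + 26*v^2 - 24*v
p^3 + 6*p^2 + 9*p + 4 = (p + 1)^2*(p + 4)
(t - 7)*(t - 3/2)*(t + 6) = t^3 - 5*t^2/2 - 81*t/2 + 63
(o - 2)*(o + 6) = o^2 + 4*o - 12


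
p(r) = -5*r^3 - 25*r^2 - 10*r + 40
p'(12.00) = -2770.00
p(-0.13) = 40.89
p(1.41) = -37.82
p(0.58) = 24.81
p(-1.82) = 5.53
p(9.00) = -5720.00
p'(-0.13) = -3.75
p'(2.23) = -196.09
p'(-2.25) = 26.56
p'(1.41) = -110.32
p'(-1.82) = 31.31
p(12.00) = -12320.00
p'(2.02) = -172.21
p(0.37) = 32.62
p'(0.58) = -44.05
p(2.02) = -123.42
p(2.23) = -162.07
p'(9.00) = -1675.00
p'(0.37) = -30.55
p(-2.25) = -7.11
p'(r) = -15*r^2 - 50*r - 10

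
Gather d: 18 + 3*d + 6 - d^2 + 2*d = -d^2 + 5*d + 24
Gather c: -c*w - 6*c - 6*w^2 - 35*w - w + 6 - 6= c*(-w - 6) - 6*w^2 - 36*w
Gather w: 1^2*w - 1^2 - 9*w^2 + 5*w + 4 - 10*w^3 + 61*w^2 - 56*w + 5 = -10*w^3 + 52*w^2 - 50*w + 8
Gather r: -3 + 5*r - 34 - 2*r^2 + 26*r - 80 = -2*r^2 + 31*r - 117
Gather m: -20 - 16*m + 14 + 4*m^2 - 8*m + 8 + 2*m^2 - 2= 6*m^2 - 24*m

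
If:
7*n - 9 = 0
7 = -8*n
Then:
No Solution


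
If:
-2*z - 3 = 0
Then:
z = -3/2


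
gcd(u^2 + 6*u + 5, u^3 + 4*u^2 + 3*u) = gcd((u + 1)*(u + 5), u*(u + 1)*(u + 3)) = u + 1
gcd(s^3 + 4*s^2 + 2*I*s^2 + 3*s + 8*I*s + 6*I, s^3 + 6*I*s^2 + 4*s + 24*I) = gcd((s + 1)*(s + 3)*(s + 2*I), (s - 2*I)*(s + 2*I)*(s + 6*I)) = s + 2*I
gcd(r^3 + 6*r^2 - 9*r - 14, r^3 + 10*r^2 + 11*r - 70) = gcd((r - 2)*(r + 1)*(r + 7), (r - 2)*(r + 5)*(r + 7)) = r^2 + 5*r - 14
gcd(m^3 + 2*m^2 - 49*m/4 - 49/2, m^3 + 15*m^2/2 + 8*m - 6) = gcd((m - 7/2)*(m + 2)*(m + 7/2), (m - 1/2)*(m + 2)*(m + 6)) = m + 2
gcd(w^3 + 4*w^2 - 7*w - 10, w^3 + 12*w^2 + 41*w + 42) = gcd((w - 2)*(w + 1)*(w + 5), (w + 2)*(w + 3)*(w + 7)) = 1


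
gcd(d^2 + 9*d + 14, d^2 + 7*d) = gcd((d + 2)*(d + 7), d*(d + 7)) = d + 7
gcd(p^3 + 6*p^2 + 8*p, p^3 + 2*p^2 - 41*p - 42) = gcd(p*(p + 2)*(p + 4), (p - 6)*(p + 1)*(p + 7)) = 1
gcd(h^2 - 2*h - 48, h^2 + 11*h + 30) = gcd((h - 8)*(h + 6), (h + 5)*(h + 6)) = h + 6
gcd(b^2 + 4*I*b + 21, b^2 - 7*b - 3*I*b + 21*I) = b - 3*I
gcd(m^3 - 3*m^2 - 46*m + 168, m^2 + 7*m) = m + 7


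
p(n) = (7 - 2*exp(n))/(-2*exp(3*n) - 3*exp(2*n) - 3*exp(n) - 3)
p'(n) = (7 - 2*exp(n))*(6*exp(3*n) + 6*exp(2*n) + 3*exp(n))/(-2*exp(3*n) - 3*exp(2*n) - 3*exp(n) - 3)^2 - 2*exp(n)/(-2*exp(3*n) - 3*exp(2*n) - 3*exp(n) - 3)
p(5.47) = 0.00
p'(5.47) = -0.00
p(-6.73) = -2.33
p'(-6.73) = 0.00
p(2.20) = 0.01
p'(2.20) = -0.01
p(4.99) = 0.00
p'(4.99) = -0.00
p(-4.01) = -2.28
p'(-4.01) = 0.05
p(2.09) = 0.01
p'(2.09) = -0.01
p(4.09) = 0.00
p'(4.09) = -0.00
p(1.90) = 0.01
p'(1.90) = -0.01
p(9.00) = 0.00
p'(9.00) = 0.00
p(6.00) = 0.00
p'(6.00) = 0.00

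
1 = 1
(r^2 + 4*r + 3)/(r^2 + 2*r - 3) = (r + 1)/(r - 1)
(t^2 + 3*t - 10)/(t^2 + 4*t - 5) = (t - 2)/(t - 1)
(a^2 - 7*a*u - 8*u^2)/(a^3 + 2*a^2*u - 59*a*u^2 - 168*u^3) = (a + u)/(a^2 + 10*a*u + 21*u^2)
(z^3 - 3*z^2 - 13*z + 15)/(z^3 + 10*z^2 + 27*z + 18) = (z^2 - 6*z + 5)/(z^2 + 7*z + 6)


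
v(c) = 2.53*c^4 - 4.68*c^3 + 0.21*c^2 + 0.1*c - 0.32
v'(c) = 10.12*c^3 - 14.04*c^2 + 0.42*c + 0.1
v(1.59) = -2.27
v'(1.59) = 5.95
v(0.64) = -0.97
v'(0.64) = -2.73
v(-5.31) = 2717.17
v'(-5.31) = -1913.18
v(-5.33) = 2755.63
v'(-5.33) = -1933.36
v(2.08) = 6.04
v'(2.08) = 31.30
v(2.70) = 43.82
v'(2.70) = 98.07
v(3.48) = 176.39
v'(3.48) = 258.03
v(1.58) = -2.33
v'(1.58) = 5.63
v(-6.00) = 4296.40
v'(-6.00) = -2693.78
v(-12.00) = 60577.84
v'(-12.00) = -19514.06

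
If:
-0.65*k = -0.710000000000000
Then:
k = 1.09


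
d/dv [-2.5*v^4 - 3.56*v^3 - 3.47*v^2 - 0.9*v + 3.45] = -10.0*v^3 - 10.68*v^2 - 6.94*v - 0.9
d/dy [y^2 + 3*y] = 2*y + 3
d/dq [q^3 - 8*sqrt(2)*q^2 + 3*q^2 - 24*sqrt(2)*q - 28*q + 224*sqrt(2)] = 3*q^2 - 16*sqrt(2)*q + 6*q - 24*sqrt(2) - 28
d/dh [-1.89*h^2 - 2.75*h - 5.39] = -3.78*h - 2.75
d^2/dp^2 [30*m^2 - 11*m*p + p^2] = 2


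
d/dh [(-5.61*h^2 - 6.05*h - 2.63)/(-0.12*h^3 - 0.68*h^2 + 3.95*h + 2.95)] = (-0.6732*h^4 - 1.452*h^3 - 27.2203*h^2 - 36.6758*h - 7.459)/(0.0144*h^6 + 0.1632*h^5 - 0.4856*h^4 - 6.08*h^3 + 11.5905*h^2 + 23.305*h + 8.7025)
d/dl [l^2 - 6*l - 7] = 2*l - 6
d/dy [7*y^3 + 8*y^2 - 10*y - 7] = 21*y^2 + 16*y - 10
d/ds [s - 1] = 1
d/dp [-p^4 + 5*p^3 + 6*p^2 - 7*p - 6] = -4*p^3 + 15*p^2 + 12*p - 7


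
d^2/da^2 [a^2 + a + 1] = 2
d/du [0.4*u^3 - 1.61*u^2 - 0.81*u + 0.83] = 1.2*u^2 - 3.22*u - 0.81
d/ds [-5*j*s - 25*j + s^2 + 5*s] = -5*j + 2*s + 5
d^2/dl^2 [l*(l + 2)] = 2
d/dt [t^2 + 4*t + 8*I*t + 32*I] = 2*t + 4 + 8*I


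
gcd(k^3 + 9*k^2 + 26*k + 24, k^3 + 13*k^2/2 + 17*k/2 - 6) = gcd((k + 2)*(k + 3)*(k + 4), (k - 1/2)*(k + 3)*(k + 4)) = k^2 + 7*k + 12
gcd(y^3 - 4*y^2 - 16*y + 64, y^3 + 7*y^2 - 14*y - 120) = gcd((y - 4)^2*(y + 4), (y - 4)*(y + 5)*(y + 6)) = y - 4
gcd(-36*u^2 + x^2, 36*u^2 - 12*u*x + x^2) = -6*u + x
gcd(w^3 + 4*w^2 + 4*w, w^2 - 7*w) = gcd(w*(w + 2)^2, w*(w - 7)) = w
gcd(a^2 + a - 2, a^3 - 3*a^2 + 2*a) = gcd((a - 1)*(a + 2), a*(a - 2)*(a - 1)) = a - 1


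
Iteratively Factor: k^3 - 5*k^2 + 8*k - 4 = (k - 2)*(k^2 - 3*k + 2) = (k - 2)^2*(k - 1)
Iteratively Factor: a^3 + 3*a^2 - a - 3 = (a + 3)*(a^2 - 1) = (a - 1)*(a + 3)*(a + 1)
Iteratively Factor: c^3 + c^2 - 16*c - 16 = (c + 4)*(c^2 - 3*c - 4) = (c + 1)*(c + 4)*(c - 4)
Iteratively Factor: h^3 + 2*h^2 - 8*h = (h - 2)*(h^2 + 4*h) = (h - 2)*(h + 4)*(h)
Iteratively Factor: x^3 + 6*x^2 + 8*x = (x + 2)*(x^2 + 4*x) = (x + 2)*(x + 4)*(x)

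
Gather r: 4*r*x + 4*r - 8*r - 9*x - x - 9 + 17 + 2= r*(4*x - 4) - 10*x + 10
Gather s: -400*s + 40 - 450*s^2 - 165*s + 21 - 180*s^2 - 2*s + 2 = -630*s^2 - 567*s + 63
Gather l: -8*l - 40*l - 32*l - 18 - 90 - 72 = -80*l - 180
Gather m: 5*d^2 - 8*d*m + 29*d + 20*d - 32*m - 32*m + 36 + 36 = 5*d^2 + 49*d + m*(-8*d - 64) + 72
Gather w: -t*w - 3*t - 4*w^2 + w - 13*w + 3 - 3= -3*t - 4*w^2 + w*(-t - 12)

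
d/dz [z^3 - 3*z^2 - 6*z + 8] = 3*z^2 - 6*z - 6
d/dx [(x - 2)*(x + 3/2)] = 2*x - 1/2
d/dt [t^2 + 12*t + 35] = 2*t + 12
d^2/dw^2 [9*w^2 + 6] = 18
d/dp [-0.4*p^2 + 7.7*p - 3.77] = 7.7 - 0.8*p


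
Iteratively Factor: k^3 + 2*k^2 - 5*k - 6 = (k - 2)*(k^2 + 4*k + 3) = (k - 2)*(k + 1)*(k + 3)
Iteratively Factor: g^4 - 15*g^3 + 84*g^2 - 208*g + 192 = (g - 4)*(g^3 - 11*g^2 + 40*g - 48) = (g - 4)^2*(g^2 - 7*g + 12) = (g - 4)^3*(g - 3)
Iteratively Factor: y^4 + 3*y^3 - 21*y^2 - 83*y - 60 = (y + 1)*(y^3 + 2*y^2 - 23*y - 60) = (y + 1)*(y + 3)*(y^2 - y - 20) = (y + 1)*(y + 3)*(y + 4)*(y - 5)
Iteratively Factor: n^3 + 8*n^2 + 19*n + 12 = (n + 1)*(n^2 + 7*n + 12) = (n + 1)*(n + 4)*(n + 3)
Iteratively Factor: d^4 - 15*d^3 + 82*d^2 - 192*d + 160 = (d - 2)*(d^3 - 13*d^2 + 56*d - 80) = (d - 4)*(d - 2)*(d^2 - 9*d + 20) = (d - 5)*(d - 4)*(d - 2)*(d - 4)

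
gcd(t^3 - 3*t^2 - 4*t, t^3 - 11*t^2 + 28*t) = t^2 - 4*t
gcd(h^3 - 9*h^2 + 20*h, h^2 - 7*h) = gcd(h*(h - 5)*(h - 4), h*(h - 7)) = h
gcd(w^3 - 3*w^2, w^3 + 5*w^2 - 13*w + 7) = 1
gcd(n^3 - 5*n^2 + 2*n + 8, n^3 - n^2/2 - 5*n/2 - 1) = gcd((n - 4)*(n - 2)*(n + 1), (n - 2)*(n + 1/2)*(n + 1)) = n^2 - n - 2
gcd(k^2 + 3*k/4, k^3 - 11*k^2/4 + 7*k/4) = k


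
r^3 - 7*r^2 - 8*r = r*(r - 8)*(r + 1)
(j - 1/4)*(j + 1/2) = j^2 + j/4 - 1/8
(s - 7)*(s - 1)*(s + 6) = s^3 - 2*s^2 - 41*s + 42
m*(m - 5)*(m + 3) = m^3 - 2*m^2 - 15*m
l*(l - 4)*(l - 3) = l^3 - 7*l^2 + 12*l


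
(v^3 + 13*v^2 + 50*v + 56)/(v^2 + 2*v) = v + 11 + 28/v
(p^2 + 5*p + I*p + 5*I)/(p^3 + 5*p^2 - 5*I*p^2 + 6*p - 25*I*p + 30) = 1/(p - 6*I)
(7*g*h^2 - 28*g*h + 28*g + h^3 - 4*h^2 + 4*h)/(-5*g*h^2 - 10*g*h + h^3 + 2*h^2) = (-7*g*h^2 + 28*g*h - 28*g - h^3 + 4*h^2 - 4*h)/(h*(5*g*h + 10*g - h^2 - 2*h))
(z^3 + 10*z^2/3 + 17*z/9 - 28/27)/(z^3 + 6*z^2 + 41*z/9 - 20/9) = (z + 7/3)/(z + 5)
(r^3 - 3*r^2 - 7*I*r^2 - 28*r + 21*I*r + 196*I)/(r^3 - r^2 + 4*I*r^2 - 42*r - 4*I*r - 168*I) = (r^2 + r*(4 - 7*I) - 28*I)/(r^2 + r*(6 + 4*I) + 24*I)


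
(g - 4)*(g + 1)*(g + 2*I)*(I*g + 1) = I*g^4 - g^3 - 3*I*g^3 + 3*g^2 - 2*I*g^2 + 4*g - 6*I*g - 8*I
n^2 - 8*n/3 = n*(n - 8/3)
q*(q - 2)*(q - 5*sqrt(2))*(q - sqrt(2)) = q^4 - 6*sqrt(2)*q^3 - 2*q^3 + 10*q^2 + 12*sqrt(2)*q^2 - 20*q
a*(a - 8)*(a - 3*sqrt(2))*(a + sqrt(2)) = a^4 - 8*a^3 - 2*sqrt(2)*a^3 - 6*a^2 + 16*sqrt(2)*a^2 + 48*a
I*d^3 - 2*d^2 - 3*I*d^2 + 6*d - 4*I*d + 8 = (d - 4)*(d + 2*I)*(I*d + I)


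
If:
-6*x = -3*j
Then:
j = 2*x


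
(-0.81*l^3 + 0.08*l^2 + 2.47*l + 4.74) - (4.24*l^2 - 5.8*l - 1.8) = -0.81*l^3 - 4.16*l^2 + 8.27*l + 6.54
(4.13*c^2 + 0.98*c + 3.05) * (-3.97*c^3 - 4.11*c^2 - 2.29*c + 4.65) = -16.3961*c^5 - 20.8649*c^4 - 25.594*c^3 + 4.4248*c^2 - 2.4275*c + 14.1825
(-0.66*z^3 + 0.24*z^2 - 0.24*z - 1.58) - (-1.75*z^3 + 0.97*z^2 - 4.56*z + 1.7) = 1.09*z^3 - 0.73*z^2 + 4.32*z - 3.28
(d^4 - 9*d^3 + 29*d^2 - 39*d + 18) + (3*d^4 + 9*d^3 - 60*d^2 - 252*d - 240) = 4*d^4 - 31*d^2 - 291*d - 222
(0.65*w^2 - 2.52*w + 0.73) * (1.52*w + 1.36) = 0.988*w^3 - 2.9464*w^2 - 2.3176*w + 0.9928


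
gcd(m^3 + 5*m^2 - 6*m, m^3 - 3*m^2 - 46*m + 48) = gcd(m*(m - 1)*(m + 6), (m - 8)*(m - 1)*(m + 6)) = m^2 + 5*m - 6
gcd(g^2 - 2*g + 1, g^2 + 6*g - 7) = g - 1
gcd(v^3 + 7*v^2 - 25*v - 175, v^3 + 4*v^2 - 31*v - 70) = v^2 + 2*v - 35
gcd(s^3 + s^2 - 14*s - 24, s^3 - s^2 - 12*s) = s^2 - s - 12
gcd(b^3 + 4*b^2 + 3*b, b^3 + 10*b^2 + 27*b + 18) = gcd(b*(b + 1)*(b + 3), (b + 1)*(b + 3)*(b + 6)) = b^2 + 4*b + 3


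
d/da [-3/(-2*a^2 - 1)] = -12*a/(2*a^2 + 1)^2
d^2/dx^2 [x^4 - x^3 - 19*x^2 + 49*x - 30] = 12*x^2 - 6*x - 38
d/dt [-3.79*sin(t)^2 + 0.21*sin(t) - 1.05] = (0.21 - 7.58*sin(t))*cos(t)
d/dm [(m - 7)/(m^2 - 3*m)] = (-m^2 + 14*m - 21)/(m^2*(m^2 - 6*m + 9))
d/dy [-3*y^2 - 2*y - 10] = -6*y - 2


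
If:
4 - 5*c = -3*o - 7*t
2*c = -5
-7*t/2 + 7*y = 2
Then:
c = -5/2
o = -14*y/3 - 25/6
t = 2*y - 4/7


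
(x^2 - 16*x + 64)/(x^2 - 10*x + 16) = (x - 8)/(x - 2)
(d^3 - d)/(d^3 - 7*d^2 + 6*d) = (d + 1)/(d - 6)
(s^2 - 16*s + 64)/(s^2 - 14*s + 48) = (s - 8)/(s - 6)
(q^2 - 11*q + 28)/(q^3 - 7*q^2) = (q - 4)/q^2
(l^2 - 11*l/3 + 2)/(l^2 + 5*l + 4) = (l^2 - 11*l/3 + 2)/(l^2 + 5*l + 4)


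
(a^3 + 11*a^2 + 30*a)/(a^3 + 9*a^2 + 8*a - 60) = a/(a - 2)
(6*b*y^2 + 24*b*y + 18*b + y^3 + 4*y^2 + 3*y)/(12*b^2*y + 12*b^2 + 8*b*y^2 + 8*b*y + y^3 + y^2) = (y + 3)/(2*b + y)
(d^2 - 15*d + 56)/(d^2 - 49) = (d - 8)/(d + 7)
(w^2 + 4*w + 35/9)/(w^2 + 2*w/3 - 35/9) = (3*w + 5)/(3*w - 5)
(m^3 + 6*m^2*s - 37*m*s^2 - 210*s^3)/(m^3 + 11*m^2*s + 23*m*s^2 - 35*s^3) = (-m + 6*s)/(-m + s)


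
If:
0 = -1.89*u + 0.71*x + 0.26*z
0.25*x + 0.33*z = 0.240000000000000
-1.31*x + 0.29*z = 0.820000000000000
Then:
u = -0.01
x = -0.40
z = 1.03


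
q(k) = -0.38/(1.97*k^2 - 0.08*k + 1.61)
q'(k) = -0.38*(0.08 - 3.94*k)/(1.97*k^2 - 0.08*k + 1.61)^2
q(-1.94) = -0.04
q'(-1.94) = -0.03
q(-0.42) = -0.19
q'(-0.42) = -0.17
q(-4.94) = -0.01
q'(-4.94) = -0.00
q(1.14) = -0.09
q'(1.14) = 0.10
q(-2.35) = -0.03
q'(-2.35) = -0.02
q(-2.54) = -0.03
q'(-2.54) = -0.02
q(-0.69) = -0.15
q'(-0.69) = -0.16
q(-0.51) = -0.18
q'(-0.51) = -0.17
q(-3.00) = -0.02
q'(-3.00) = -0.01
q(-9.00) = -0.00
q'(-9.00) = -0.00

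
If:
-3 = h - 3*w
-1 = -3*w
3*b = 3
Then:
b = 1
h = -2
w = 1/3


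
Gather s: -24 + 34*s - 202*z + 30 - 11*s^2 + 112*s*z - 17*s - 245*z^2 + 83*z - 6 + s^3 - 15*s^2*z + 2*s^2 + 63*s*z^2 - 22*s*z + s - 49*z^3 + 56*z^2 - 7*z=s^3 + s^2*(-15*z - 9) + s*(63*z^2 + 90*z + 18) - 49*z^3 - 189*z^2 - 126*z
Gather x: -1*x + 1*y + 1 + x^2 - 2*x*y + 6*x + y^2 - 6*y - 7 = x^2 + x*(5 - 2*y) + y^2 - 5*y - 6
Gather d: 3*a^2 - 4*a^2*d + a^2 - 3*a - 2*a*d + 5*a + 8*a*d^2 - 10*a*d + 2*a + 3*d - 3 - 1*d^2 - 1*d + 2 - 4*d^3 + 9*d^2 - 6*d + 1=4*a^2 + 4*a - 4*d^3 + d^2*(8*a + 8) + d*(-4*a^2 - 12*a - 4)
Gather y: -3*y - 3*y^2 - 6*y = -3*y^2 - 9*y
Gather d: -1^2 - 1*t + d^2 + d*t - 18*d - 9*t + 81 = d^2 + d*(t - 18) - 10*t + 80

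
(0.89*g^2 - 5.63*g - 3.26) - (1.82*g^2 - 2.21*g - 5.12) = -0.93*g^2 - 3.42*g + 1.86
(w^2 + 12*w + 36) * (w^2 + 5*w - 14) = w^4 + 17*w^3 + 82*w^2 + 12*w - 504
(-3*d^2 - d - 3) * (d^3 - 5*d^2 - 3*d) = -3*d^5 + 14*d^4 + 11*d^3 + 18*d^2 + 9*d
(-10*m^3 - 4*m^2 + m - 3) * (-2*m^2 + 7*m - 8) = 20*m^5 - 62*m^4 + 50*m^3 + 45*m^2 - 29*m + 24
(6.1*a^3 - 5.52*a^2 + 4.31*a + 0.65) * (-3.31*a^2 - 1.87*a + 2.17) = -20.191*a^5 + 6.8642*a^4 + 9.2933*a^3 - 22.1896*a^2 + 8.1372*a + 1.4105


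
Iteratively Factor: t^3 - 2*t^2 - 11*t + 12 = (t - 1)*(t^2 - t - 12) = (t - 1)*(t + 3)*(t - 4)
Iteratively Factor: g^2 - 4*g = (g)*(g - 4)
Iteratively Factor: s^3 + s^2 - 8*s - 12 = (s + 2)*(s^2 - s - 6) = (s - 3)*(s + 2)*(s + 2)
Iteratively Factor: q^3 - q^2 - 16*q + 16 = (q + 4)*(q^2 - 5*q + 4) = (q - 4)*(q + 4)*(q - 1)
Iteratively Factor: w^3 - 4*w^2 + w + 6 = (w - 3)*(w^2 - w - 2) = (w - 3)*(w + 1)*(w - 2)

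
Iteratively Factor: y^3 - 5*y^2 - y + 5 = (y - 1)*(y^2 - 4*y - 5) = (y - 5)*(y - 1)*(y + 1)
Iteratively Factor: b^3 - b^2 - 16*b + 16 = (b - 4)*(b^2 + 3*b - 4) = (b - 4)*(b - 1)*(b + 4)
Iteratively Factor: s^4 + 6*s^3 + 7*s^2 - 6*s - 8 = (s + 4)*(s^3 + 2*s^2 - s - 2) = (s + 2)*(s + 4)*(s^2 - 1) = (s + 1)*(s + 2)*(s + 4)*(s - 1)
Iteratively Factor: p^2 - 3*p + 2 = (p - 2)*(p - 1)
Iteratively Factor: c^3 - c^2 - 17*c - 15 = (c + 1)*(c^2 - 2*c - 15) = (c - 5)*(c + 1)*(c + 3)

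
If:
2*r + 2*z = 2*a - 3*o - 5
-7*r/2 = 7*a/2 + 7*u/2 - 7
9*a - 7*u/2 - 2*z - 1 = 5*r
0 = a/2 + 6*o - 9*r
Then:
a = 80*z/623 + 4/7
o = -758*z/1869 - 19/21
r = -164*z/623 - 4/7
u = 12*z/89 + 2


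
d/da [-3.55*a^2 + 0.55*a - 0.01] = 0.55 - 7.1*a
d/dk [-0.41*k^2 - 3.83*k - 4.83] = -0.82*k - 3.83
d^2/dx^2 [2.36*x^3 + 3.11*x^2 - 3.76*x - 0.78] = 14.16*x + 6.22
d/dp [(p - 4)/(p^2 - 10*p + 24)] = -1/(p^2 - 12*p + 36)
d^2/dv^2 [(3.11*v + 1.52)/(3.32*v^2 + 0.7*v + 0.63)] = ((3.11*v + 1.52)*(6.64*v + 0.7)*(13.28*v + 1.4) - (61.9512*v + 14.4468)*(3.32*v^2 + 0.7*v + 0.63))/(3.32*v^2 + 0.7*v + 0.63)^3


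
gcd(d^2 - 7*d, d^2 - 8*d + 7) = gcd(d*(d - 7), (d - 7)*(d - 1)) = d - 7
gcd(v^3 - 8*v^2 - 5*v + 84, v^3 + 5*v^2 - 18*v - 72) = v^2 - v - 12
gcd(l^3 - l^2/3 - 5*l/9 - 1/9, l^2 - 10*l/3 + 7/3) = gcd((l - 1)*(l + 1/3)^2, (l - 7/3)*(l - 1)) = l - 1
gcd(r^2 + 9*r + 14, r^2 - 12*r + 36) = 1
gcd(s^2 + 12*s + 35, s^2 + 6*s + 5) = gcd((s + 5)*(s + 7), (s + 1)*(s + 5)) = s + 5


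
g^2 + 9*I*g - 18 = (g + 3*I)*(g + 6*I)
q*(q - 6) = q^2 - 6*q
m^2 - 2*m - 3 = (m - 3)*(m + 1)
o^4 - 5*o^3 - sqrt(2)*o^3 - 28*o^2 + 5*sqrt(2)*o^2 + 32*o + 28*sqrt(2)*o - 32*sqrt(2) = (o - 8)*(o - 1)*(o + 4)*(o - sqrt(2))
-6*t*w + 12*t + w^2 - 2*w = (-6*t + w)*(w - 2)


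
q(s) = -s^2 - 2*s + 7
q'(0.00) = -2.00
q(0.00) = 7.00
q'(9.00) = -20.00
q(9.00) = -92.00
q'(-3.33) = 4.66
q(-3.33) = 2.57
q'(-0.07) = -1.86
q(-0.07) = 7.14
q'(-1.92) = 1.84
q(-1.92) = 7.15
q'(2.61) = -7.22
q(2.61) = -5.03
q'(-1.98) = 1.96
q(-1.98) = 7.04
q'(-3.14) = 4.28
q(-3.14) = 3.42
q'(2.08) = -6.16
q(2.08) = -1.49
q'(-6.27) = 10.54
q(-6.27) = -19.77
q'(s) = -2*s - 2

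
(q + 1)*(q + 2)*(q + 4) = q^3 + 7*q^2 + 14*q + 8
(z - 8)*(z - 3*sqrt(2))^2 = z^3 - 6*sqrt(2)*z^2 - 8*z^2 + 18*z + 48*sqrt(2)*z - 144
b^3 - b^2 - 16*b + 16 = (b - 4)*(b - 1)*(b + 4)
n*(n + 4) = n^2 + 4*n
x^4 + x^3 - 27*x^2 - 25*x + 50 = (x - 5)*(x - 1)*(x + 2)*(x + 5)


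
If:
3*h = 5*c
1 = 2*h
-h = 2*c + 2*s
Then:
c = 3/10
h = 1/2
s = -11/20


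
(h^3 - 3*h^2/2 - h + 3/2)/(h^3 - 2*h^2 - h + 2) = (h - 3/2)/(h - 2)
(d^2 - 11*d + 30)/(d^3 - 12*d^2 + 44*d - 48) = (d - 5)/(d^2 - 6*d + 8)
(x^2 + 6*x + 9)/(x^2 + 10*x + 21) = (x + 3)/(x + 7)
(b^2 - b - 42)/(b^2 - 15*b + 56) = (b + 6)/(b - 8)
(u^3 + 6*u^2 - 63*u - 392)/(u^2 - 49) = (u^2 - u - 56)/(u - 7)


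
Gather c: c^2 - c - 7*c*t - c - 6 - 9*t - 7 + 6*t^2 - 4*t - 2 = c^2 + c*(-7*t - 2) + 6*t^2 - 13*t - 15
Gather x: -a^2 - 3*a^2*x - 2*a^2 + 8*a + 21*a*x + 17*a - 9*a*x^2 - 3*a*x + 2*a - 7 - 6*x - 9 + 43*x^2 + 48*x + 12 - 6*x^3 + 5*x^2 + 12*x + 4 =-3*a^2 + 27*a - 6*x^3 + x^2*(48 - 9*a) + x*(-3*a^2 + 18*a + 54)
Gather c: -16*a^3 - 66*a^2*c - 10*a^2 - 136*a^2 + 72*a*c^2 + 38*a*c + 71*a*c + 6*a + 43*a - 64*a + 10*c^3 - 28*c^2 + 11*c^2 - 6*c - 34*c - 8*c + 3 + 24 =-16*a^3 - 146*a^2 - 15*a + 10*c^3 + c^2*(72*a - 17) + c*(-66*a^2 + 109*a - 48) + 27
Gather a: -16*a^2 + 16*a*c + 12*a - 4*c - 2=-16*a^2 + a*(16*c + 12) - 4*c - 2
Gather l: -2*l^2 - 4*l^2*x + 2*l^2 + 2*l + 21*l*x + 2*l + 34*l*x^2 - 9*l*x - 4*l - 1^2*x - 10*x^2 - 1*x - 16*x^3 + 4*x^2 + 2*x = -4*l^2*x + l*(34*x^2 + 12*x) - 16*x^3 - 6*x^2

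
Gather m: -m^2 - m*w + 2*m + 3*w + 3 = -m^2 + m*(2 - w) + 3*w + 3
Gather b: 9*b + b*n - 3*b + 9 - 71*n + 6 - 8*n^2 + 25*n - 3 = b*(n + 6) - 8*n^2 - 46*n + 12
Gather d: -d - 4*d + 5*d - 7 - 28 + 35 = 0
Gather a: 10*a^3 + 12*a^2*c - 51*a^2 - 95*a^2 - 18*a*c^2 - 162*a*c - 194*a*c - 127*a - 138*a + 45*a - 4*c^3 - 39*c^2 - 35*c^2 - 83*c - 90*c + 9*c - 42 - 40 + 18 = 10*a^3 + a^2*(12*c - 146) + a*(-18*c^2 - 356*c - 220) - 4*c^3 - 74*c^2 - 164*c - 64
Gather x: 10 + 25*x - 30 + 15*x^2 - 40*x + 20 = 15*x^2 - 15*x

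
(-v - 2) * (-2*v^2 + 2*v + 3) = 2*v^3 + 2*v^2 - 7*v - 6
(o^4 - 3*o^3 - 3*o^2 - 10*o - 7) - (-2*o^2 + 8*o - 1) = o^4 - 3*o^3 - o^2 - 18*o - 6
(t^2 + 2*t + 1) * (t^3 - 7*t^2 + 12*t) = t^5 - 5*t^4 - t^3 + 17*t^2 + 12*t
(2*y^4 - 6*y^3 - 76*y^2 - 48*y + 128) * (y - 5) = 2*y^5 - 16*y^4 - 46*y^3 + 332*y^2 + 368*y - 640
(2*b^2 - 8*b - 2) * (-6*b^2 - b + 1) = -12*b^4 + 46*b^3 + 22*b^2 - 6*b - 2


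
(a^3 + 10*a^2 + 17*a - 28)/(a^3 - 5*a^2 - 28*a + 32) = (a + 7)/(a - 8)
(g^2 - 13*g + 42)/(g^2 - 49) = (g - 6)/(g + 7)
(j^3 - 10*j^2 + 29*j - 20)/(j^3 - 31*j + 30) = (j - 4)/(j + 6)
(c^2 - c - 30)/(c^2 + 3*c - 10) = (c - 6)/(c - 2)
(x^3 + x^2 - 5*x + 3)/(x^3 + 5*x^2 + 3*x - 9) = (x - 1)/(x + 3)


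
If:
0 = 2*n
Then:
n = 0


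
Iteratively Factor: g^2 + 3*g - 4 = (g - 1)*(g + 4)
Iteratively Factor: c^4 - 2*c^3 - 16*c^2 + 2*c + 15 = (c + 3)*(c^3 - 5*c^2 - c + 5) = (c - 5)*(c + 3)*(c^2 - 1) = (c - 5)*(c + 1)*(c + 3)*(c - 1)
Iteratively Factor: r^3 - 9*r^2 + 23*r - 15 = (r - 3)*(r^2 - 6*r + 5) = (r - 3)*(r - 1)*(r - 5)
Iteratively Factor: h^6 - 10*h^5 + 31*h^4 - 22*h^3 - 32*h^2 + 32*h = (h - 2)*(h^5 - 8*h^4 + 15*h^3 + 8*h^2 - 16*h) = (h - 2)*(h + 1)*(h^4 - 9*h^3 + 24*h^2 - 16*h) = (h - 4)*(h - 2)*(h + 1)*(h^3 - 5*h^2 + 4*h) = (h - 4)*(h - 2)*(h - 1)*(h + 1)*(h^2 - 4*h) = (h - 4)^2*(h - 2)*(h - 1)*(h + 1)*(h)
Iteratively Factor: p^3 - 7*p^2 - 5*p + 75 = (p - 5)*(p^2 - 2*p - 15) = (p - 5)*(p + 3)*(p - 5)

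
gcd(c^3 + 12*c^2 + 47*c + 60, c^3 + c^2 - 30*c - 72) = c^2 + 7*c + 12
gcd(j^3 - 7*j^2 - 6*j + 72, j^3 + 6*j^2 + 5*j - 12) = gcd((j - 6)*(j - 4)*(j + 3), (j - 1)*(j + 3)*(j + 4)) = j + 3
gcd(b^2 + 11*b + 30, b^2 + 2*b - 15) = b + 5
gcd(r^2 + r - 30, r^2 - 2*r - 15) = r - 5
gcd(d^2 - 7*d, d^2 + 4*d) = d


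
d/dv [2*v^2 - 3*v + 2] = 4*v - 3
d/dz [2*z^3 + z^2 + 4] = 2*z*(3*z + 1)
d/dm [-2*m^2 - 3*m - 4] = -4*m - 3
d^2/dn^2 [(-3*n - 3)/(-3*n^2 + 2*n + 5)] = 54/(27*n^3 - 135*n^2 + 225*n - 125)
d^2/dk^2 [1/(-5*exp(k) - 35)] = (7 - exp(k))*exp(k)/(5*(exp(k) + 7)^3)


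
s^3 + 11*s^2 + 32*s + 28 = (s + 2)^2*(s + 7)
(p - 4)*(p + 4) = p^2 - 16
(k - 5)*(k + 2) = k^2 - 3*k - 10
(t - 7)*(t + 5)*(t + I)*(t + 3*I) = t^4 - 2*t^3 + 4*I*t^3 - 38*t^2 - 8*I*t^2 + 6*t - 140*I*t + 105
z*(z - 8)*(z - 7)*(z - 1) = z^4 - 16*z^3 + 71*z^2 - 56*z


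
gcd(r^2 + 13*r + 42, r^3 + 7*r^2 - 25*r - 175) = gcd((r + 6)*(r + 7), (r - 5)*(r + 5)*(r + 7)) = r + 7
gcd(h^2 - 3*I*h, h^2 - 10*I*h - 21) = h - 3*I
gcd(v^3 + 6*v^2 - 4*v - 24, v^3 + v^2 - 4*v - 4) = v^2 - 4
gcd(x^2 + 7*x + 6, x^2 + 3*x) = 1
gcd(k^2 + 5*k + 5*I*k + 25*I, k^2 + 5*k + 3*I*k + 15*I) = k + 5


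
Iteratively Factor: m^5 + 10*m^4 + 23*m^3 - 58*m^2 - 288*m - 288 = (m + 3)*(m^4 + 7*m^3 + 2*m^2 - 64*m - 96) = (m + 3)*(m + 4)*(m^3 + 3*m^2 - 10*m - 24) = (m - 3)*(m + 3)*(m + 4)*(m^2 + 6*m + 8) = (m - 3)*(m + 3)*(m + 4)^2*(m + 2)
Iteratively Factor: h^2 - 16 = (h + 4)*(h - 4)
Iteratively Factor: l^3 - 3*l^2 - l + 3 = (l - 3)*(l^2 - 1) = (l - 3)*(l - 1)*(l + 1)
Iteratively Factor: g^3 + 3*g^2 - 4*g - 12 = (g + 3)*(g^2 - 4) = (g + 2)*(g + 3)*(g - 2)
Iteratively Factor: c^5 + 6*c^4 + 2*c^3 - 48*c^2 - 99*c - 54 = (c + 1)*(c^4 + 5*c^3 - 3*c^2 - 45*c - 54) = (c + 1)*(c + 3)*(c^3 + 2*c^2 - 9*c - 18) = (c + 1)*(c + 2)*(c + 3)*(c^2 - 9) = (c + 1)*(c + 2)*(c + 3)^2*(c - 3)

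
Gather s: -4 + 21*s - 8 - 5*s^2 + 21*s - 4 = -5*s^2 + 42*s - 16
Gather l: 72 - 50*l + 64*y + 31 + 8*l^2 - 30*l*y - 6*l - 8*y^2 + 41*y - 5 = 8*l^2 + l*(-30*y - 56) - 8*y^2 + 105*y + 98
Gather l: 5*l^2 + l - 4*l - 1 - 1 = 5*l^2 - 3*l - 2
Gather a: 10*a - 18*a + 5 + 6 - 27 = -8*a - 16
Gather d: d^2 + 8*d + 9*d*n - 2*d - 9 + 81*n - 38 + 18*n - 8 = d^2 + d*(9*n + 6) + 99*n - 55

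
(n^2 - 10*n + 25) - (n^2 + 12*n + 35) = -22*n - 10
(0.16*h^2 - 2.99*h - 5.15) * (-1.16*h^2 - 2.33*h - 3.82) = -0.1856*h^4 + 3.0956*h^3 + 12.3295*h^2 + 23.4213*h + 19.673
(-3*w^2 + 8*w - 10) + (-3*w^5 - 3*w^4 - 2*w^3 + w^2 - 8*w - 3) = -3*w^5 - 3*w^4 - 2*w^3 - 2*w^2 - 13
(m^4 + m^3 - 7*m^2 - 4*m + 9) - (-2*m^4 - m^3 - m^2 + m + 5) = 3*m^4 + 2*m^3 - 6*m^2 - 5*m + 4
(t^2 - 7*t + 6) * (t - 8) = t^3 - 15*t^2 + 62*t - 48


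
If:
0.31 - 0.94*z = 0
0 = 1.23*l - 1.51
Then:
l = 1.23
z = 0.33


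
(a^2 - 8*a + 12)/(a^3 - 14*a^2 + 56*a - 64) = (a - 6)/(a^2 - 12*a + 32)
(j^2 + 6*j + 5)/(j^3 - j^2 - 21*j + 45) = (j + 1)/(j^2 - 6*j + 9)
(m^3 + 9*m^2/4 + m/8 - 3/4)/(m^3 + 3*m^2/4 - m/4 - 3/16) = 2*(m + 2)/(2*m + 1)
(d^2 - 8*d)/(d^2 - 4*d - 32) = d/(d + 4)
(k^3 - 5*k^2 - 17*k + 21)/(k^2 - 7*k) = k + 2 - 3/k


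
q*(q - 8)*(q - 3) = q^3 - 11*q^2 + 24*q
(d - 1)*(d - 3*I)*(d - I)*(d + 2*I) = d^4 - d^3 - 2*I*d^3 + 5*d^2 + 2*I*d^2 - 5*d - 6*I*d + 6*I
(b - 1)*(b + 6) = b^2 + 5*b - 6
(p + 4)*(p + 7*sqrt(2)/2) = p^2 + 4*p + 7*sqrt(2)*p/2 + 14*sqrt(2)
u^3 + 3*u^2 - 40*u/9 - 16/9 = (u - 4/3)*(u + 1/3)*(u + 4)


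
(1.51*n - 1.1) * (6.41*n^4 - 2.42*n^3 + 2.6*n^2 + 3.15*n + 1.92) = 9.6791*n^5 - 10.7052*n^4 + 6.588*n^3 + 1.8965*n^2 - 0.5658*n - 2.112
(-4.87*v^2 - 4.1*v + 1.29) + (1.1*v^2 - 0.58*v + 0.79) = -3.77*v^2 - 4.68*v + 2.08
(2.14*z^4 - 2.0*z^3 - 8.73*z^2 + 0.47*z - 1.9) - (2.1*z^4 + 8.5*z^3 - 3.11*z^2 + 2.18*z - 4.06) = 0.04*z^4 - 10.5*z^3 - 5.62*z^2 - 1.71*z + 2.16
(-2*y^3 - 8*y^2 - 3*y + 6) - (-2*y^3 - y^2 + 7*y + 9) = -7*y^2 - 10*y - 3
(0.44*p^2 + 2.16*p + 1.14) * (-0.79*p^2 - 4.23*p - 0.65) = -0.3476*p^4 - 3.5676*p^3 - 10.3234*p^2 - 6.2262*p - 0.741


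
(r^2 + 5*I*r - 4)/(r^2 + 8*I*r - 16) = (r + I)/(r + 4*I)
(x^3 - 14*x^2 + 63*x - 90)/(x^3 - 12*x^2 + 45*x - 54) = (x - 5)/(x - 3)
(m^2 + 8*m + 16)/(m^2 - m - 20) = (m + 4)/(m - 5)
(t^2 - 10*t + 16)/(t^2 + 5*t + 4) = (t^2 - 10*t + 16)/(t^2 + 5*t + 4)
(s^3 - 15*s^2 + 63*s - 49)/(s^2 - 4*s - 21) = (s^2 - 8*s + 7)/(s + 3)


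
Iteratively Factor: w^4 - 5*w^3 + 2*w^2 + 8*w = (w - 4)*(w^3 - w^2 - 2*w) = w*(w - 4)*(w^2 - w - 2) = w*(w - 4)*(w + 1)*(w - 2)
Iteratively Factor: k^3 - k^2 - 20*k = (k - 5)*(k^2 + 4*k) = k*(k - 5)*(k + 4)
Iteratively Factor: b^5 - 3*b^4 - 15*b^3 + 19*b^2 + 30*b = (b)*(b^4 - 3*b^3 - 15*b^2 + 19*b + 30) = b*(b - 5)*(b^3 + 2*b^2 - 5*b - 6) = b*(b - 5)*(b + 3)*(b^2 - b - 2) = b*(b - 5)*(b + 1)*(b + 3)*(b - 2)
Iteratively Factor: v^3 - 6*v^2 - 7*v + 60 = (v + 3)*(v^2 - 9*v + 20) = (v - 4)*(v + 3)*(v - 5)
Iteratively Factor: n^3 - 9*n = (n)*(n^2 - 9) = n*(n + 3)*(n - 3)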